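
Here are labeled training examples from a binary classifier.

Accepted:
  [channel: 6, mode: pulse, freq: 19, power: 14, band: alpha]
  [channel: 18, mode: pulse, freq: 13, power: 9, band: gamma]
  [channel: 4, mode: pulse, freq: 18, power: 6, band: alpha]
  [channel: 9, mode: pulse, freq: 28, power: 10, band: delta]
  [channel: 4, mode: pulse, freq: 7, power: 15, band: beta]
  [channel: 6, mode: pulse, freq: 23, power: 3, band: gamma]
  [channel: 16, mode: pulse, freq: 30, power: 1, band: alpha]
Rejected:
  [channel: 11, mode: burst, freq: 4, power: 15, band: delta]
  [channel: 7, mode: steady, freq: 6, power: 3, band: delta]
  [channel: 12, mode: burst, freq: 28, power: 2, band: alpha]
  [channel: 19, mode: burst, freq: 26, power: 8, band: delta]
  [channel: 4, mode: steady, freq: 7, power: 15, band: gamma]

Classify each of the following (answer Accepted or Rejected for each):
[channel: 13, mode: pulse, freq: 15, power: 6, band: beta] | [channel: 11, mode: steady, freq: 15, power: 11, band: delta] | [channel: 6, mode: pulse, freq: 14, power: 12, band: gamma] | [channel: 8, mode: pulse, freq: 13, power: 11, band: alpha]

Accepted, Rejected, Accepted, Accepted

A rule that fits every label: mode is pulse — true of each 'Accepted' example, false of each 'Rejected' one.
[channel: 13, mode: pulse, freq: 15, power: 6, band: beta]: mode is pulse, has this property → Accepted.
[channel: 11, mode: steady, freq: 15, power: 11, band: delta]: mode is steady, lacks this property → Rejected.
[channel: 6, mode: pulse, freq: 14, power: 12, band: gamma]: mode is pulse, has this property → Accepted.
[channel: 8, mode: pulse, freq: 13, power: 11, band: alpha]: mode is pulse, has this property → Accepted.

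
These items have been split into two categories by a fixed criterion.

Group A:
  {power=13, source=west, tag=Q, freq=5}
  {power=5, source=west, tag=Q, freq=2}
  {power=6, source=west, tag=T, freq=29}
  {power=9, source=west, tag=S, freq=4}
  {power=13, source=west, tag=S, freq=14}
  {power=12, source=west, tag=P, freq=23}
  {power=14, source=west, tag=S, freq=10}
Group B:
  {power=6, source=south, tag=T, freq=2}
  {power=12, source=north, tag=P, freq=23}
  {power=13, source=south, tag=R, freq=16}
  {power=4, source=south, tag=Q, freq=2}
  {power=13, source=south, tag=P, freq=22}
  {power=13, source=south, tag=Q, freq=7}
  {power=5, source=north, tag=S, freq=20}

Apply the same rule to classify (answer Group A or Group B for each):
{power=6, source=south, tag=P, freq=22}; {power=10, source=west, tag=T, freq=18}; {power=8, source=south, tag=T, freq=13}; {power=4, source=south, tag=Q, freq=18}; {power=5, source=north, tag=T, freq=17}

Group B, Group A, Group B, Group B, Group B

Rule: source is west. This holds for each 'Group A' example and fails for each 'Group B' one.
{power=6, source=south, tag=P, freq=22} — source is south, hence Group B.
{power=10, source=west, tag=T, freq=18} — source is west, hence Group A.
{power=8, source=south, tag=T, freq=13} — source is south, hence Group B.
{power=4, source=south, tag=Q, freq=18} — source is south, hence Group B.
{power=5, source=north, tag=T, freq=17} — source is north, hence Group B.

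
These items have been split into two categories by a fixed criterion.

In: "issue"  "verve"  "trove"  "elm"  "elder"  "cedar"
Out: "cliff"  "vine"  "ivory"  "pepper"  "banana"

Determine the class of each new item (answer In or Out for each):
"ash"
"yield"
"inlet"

One predicate separates the groups cleanly: odd length AND contains 'e'.
"ash" — length 3, no 'e', hence Out.
"yield" — length 5, has 'e', hence In.
"inlet" — length 5, has 'e', hence In.

Out, In, In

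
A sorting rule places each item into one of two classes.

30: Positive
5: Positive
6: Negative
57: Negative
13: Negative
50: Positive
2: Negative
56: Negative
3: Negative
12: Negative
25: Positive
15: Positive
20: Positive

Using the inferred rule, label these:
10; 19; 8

Positive, Negative, Negative

The rule appears to be: multiple of 5.
Positive: 10, since 10 = 5·2. Negative: 19, since 19 = 5·3 + 4. Negative: 8, since 8 = 5·1 + 3.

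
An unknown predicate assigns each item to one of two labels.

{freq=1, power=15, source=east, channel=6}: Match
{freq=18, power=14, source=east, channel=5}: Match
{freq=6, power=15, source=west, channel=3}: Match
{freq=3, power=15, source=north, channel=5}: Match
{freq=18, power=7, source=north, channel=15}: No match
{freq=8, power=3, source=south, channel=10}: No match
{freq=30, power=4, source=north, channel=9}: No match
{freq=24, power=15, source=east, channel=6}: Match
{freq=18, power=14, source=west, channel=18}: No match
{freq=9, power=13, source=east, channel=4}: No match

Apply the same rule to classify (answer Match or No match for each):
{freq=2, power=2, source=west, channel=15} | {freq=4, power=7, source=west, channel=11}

The common property of the 'Match' items is: power ≥ 14 AND channel ≤ 6. No 'No match' item has it.

No match, No match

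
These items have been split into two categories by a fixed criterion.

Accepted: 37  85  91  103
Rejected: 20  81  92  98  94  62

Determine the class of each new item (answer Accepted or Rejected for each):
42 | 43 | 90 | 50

The distinguishing property — ≡ 1 (mod 6) — holds for all the 'Accepted' cases and none of the 'Rejected' cases.
42: 42 mod 6 = 0 — fails this test, so Rejected.
43: 43 mod 6 = 1 — satisfies this, so Accepted.
90: 90 mod 6 = 0 — fails this test, so Rejected.
50: 50 mod 6 = 2 — fails this test, so Rejected.

Rejected, Accepted, Rejected, Rejected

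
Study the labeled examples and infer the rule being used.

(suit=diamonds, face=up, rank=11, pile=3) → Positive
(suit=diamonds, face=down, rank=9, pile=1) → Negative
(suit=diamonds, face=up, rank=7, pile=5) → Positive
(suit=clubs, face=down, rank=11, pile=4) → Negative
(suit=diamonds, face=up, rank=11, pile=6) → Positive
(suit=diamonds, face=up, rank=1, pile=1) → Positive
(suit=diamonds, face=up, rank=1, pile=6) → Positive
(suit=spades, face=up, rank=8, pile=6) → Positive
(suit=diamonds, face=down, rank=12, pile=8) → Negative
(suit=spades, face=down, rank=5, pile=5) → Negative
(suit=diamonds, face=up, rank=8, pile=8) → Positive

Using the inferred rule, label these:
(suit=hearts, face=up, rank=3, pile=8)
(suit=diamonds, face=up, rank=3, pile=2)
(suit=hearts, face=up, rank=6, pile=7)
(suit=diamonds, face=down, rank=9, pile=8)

Positive, Positive, Positive, Negative

One predicate separates the groups cleanly: face is up.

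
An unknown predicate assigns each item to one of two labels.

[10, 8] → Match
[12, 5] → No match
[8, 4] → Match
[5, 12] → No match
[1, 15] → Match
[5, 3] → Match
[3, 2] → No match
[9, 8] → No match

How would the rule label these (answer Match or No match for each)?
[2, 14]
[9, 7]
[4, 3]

Match, Match, No match

The rule appears to be: sum is even.
[2, 14]: Match (2+14 = 16).
[9, 7]: Match (9+7 = 16).
[4, 3]: No match (4+3 = 7).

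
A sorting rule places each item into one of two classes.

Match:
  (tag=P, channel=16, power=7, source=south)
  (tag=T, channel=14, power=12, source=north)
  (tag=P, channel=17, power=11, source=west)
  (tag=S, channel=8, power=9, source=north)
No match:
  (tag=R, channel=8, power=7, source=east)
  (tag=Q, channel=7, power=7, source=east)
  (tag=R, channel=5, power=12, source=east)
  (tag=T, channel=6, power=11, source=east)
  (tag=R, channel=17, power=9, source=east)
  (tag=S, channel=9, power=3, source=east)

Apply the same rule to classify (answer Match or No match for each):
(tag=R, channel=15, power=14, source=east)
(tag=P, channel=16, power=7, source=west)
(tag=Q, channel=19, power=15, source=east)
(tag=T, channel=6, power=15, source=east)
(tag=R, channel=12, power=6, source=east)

No match, Match, No match, No match, No match

The simplest hypothesis consistent with all the labels is: source is not east.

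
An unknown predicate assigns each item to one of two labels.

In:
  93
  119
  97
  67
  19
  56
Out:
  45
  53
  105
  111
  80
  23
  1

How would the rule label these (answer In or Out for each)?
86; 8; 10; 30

In, Out, Out, Out

The rule appears to be: digit sum ≥ 10.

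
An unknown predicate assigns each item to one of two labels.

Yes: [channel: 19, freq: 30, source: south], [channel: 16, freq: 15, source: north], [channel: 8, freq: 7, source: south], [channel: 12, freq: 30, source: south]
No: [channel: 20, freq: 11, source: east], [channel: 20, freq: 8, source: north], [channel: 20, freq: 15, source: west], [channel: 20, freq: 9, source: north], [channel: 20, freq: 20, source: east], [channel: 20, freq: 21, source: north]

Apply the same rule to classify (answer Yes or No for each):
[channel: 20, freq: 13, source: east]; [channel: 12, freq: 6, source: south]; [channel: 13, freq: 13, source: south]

No, Yes, Yes

The common property of the 'Yes' items is: channel ≤ 19. No 'No' item has it.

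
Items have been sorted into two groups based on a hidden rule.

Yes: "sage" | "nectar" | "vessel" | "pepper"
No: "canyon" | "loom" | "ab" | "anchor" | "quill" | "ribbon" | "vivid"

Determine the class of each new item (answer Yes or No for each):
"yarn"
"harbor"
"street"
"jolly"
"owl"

Every 'Yes' example satisfies: contains 'e'. None of the 'No' examples do.

No, No, Yes, No, No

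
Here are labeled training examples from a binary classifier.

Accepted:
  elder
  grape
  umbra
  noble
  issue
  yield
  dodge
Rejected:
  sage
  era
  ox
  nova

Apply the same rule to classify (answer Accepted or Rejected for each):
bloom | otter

Accepted, Accepted

The distinguishing property — length 5 — holds for all the 'Accepted' cases and none of the 'Rejected' cases.
bloom: length 5, checks out → Accepted. otter: length 5, checks out → Accepted.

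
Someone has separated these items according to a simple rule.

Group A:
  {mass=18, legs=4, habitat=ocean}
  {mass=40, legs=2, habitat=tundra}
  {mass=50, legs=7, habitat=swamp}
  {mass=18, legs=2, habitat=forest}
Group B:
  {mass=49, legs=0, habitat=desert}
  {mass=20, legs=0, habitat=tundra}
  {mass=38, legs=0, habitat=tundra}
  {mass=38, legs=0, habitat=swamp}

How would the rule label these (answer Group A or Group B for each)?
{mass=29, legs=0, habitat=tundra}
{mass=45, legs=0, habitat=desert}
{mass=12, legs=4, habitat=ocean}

Group B, Group B, Group A

The distinguishing property — legs ≥ 2 — holds for all the 'Group A' cases and none of the 'Group B' cases.
{mass=29, legs=0, habitat=tundra}: legs = 0, fails this test → Group B.
{mass=45, legs=0, habitat=desert}: legs = 0, fails this test → Group B.
{mass=12, legs=4, habitat=ocean}: legs = 4, has this property → Group A.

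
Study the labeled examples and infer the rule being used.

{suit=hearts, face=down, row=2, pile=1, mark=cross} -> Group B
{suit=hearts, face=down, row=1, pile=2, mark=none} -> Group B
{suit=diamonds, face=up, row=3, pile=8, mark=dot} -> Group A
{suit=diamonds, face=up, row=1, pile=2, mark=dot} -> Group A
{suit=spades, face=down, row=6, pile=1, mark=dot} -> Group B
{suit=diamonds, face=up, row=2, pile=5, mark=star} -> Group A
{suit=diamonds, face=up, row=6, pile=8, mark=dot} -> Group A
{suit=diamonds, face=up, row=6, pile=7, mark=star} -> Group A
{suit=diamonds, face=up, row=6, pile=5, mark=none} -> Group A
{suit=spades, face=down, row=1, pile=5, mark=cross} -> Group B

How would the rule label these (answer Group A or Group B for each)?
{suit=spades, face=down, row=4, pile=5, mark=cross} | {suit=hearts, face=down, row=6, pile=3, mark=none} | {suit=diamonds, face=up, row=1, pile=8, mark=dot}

Rule: face is up. This holds for each 'Group A' example and fails for each 'Group B' one.

Group B, Group B, Group A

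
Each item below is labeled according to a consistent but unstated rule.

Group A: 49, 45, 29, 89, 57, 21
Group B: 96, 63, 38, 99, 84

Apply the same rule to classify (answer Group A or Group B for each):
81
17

Group A, Group A

Looking at the examples, the only property every 'Group A' case has and every 'Group B' case lacks is: ≡ 1 (mod 4).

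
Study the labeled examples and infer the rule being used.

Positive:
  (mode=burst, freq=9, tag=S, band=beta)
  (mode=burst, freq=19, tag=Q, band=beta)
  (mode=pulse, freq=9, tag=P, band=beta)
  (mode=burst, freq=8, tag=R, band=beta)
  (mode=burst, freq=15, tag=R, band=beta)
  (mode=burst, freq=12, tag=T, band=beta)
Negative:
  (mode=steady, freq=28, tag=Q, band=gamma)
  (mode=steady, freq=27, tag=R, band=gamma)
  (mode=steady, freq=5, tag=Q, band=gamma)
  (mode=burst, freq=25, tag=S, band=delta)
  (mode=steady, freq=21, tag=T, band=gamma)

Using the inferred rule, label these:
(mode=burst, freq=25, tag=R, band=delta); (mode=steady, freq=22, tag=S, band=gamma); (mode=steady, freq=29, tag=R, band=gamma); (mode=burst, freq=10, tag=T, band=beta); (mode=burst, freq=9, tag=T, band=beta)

Negative, Negative, Negative, Positive, Positive

One predicate separates the groups cleanly: band is beta.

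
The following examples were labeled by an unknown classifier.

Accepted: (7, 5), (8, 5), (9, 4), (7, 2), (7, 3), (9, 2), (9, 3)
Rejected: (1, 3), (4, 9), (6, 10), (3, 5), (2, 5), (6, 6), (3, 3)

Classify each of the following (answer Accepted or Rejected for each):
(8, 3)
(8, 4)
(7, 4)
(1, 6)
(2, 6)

Accepted, Accepted, Accepted, Rejected, Rejected

A rule that fits every label: first > second — true of each 'Accepted' example, false of each 'Rejected' one.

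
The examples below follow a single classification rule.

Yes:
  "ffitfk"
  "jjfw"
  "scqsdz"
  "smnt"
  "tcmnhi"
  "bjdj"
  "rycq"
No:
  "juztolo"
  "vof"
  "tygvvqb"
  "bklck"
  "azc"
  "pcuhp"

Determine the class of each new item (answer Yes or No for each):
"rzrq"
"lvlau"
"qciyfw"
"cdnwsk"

A rule that fits every label: even length — true of each 'Yes' example, false of each 'No' one.

Yes, No, Yes, Yes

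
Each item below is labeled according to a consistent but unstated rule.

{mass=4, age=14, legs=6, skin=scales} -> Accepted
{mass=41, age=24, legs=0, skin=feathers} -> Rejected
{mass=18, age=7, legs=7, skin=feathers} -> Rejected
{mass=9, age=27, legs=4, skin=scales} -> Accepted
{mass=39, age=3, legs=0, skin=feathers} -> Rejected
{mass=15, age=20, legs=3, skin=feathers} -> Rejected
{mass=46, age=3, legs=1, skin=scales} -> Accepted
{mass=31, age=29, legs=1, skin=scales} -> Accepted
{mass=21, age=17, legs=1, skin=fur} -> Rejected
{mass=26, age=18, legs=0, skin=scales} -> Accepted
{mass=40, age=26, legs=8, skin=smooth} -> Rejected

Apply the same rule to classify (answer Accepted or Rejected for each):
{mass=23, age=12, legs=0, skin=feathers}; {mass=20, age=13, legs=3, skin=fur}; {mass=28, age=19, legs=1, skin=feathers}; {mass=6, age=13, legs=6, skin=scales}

Rejected, Rejected, Rejected, Accepted

The rule appears to be: skin is scales.
Rejected: {mass=23, age=12, legs=0, skin=feathers}, since skin is feathers. Rejected: {mass=20, age=13, legs=3, skin=fur}, since skin is fur. Rejected: {mass=28, age=19, legs=1, skin=feathers}, since skin is feathers. Accepted: {mass=6, age=13, legs=6, skin=scales}, since skin is scales.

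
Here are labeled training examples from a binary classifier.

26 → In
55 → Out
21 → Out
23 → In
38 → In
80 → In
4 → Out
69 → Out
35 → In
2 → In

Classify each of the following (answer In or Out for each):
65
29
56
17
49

A rule that fits every label: ≡ 2 (mod 3) — true of each 'In' example, false of each 'Out' one.
65: 65 mod 3 = 2, fits → In. 29: 29 mod 3 = 2, fits → In. 56: 56 mod 3 = 2, fits → In. 17: 17 mod 3 = 2, fits → In. 49: 49 mod 3 = 1, fails this test → Out.

In, In, In, In, Out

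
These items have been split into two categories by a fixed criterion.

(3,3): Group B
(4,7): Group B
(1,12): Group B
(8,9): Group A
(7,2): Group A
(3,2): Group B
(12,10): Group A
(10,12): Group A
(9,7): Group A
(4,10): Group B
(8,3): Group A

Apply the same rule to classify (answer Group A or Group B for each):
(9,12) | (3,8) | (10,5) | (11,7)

Group A, Group B, Group A, Group A

A rule that fits every label: first ≥ 7 — true of each 'Group A' example, false of each 'Group B' one.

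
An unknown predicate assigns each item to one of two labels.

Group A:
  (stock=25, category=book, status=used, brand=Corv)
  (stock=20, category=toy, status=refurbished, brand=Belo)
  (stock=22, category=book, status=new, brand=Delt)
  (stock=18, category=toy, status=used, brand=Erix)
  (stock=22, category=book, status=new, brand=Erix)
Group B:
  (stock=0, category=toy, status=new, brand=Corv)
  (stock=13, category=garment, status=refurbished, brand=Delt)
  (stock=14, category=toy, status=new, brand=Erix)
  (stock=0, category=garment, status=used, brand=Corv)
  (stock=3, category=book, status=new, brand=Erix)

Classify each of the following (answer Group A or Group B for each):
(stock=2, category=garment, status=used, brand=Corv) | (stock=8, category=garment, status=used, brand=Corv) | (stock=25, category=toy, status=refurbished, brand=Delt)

Every 'Group A' example satisfies: stock ≥ 18. None of the 'Group B' examples do.
(stock=2, category=garment, status=used, brand=Corv): stock = 2 — does not satisfy this, so Group B. (stock=8, category=garment, status=used, brand=Corv): stock = 8 — does not satisfy this, so Group B. (stock=25, category=toy, status=refurbished, brand=Delt): stock = 25 — satisfies this, so Group A.

Group B, Group B, Group A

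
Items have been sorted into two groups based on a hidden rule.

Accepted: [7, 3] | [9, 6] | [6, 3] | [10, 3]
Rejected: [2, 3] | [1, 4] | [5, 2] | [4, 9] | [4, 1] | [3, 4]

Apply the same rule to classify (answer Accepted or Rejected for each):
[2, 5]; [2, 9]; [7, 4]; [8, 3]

Rejected, Rejected, Accepted, Accepted

A rule that fits every label: first ≥ 6 — true of each 'Accepted' example, false of each 'Rejected' one.
[2, 5]: first 2, does not satisfy this → Rejected.
[2, 9]: first 2, does not satisfy this → Rejected.
[7, 4]: first 7, passes → Accepted.
[8, 3]: first 8, passes → Accepted.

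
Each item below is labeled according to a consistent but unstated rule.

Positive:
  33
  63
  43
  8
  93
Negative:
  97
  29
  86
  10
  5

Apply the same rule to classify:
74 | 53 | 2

Negative, Positive, Negative

The rule appears to be: ≡ 3 (mod 5).
74: 74 mod 5 = 4 — fails the rule, so Negative. 53: 53 mod 5 = 3 — has this property, so Positive. 2: 2 mod 5 = 2 — fails the rule, so Negative.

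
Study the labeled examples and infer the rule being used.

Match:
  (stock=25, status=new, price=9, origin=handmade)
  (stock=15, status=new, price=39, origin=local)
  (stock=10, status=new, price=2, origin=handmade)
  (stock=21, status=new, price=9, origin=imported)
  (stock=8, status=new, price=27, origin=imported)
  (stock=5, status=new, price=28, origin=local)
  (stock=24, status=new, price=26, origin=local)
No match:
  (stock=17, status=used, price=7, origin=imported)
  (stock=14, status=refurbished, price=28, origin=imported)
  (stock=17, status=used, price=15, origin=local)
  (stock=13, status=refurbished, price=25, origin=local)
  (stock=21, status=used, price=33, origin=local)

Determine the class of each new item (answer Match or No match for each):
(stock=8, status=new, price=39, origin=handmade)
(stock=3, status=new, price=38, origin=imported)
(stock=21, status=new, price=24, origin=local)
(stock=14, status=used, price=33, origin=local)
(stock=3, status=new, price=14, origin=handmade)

Match, Match, Match, No match, Match

One predicate separates the groups cleanly: status is new.
(stock=8, status=new, price=39, origin=handmade): Match (status is new). (stock=3, status=new, price=38, origin=imported): Match (status is new). (stock=21, status=new, price=24, origin=local): Match (status is new). (stock=14, status=used, price=33, origin=local): No match (status is used). (stock=3, status=new, price=14, origin=handmade): Match (status is new).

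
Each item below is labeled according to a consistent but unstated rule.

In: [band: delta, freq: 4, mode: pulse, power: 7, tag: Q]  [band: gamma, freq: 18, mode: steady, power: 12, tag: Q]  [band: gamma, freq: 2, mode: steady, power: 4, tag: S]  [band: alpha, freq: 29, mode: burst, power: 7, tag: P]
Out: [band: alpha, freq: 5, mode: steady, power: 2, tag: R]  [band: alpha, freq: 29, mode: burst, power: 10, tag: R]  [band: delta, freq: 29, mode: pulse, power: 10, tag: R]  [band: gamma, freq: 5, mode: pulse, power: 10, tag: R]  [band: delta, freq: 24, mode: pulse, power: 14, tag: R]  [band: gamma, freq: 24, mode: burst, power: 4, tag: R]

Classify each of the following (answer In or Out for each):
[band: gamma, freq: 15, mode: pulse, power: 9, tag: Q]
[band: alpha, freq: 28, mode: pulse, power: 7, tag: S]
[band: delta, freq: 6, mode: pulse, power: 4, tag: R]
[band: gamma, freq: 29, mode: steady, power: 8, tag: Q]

In, In, Out, In

Checking candidate rules against both groups, what survives is: tag is not R.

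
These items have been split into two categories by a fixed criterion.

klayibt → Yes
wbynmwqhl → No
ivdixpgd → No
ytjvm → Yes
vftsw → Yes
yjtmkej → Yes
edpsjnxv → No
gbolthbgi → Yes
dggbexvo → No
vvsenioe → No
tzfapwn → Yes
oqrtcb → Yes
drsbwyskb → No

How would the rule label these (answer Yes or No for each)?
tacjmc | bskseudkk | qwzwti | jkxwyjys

The simplest hypothesis consistent with all the labels is: contains 't'.
Yes: tacjmc, since has 't'.
No: bskseudkk, since no 't'.
Yes: qwzwti, since has 't'.
No: jkxwyjys, since no 't'.

Yes, No, Yes, No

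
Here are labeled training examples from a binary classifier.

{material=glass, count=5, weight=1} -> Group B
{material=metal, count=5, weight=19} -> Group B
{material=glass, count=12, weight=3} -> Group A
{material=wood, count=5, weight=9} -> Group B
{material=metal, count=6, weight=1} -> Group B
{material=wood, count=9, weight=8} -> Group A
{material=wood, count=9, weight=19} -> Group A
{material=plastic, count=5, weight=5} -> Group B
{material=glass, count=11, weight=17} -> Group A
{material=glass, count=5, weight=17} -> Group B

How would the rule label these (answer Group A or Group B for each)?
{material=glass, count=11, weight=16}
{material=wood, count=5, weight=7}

Group A, Group B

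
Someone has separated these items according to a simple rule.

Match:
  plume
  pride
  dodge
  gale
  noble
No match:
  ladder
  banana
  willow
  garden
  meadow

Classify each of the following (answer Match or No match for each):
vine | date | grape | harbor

Match, Match, Match, No match

The distinguishing property — ends with 'e' — holds for all the 'Match' cases and none of the 'No match' cases.
vine: Match (ends with 'e').
date: Match (ends with 'e').
grape: Match (ends with 'e').
harbor: No match (ends with 'r').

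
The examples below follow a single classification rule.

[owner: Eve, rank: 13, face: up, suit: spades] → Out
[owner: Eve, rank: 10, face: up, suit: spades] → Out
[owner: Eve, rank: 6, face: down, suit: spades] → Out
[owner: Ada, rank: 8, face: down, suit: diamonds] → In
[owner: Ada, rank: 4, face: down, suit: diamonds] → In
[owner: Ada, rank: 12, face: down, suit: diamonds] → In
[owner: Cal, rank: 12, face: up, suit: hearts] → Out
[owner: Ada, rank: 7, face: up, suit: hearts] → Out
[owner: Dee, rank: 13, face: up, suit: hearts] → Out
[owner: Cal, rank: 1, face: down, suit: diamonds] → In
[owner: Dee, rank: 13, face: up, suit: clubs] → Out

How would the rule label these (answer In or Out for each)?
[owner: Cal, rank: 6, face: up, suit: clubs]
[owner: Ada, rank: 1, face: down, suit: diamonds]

The distinguishing property — suit is diamonds — holds for all the 'In' cases and none of the 'Out' cases.

Out, In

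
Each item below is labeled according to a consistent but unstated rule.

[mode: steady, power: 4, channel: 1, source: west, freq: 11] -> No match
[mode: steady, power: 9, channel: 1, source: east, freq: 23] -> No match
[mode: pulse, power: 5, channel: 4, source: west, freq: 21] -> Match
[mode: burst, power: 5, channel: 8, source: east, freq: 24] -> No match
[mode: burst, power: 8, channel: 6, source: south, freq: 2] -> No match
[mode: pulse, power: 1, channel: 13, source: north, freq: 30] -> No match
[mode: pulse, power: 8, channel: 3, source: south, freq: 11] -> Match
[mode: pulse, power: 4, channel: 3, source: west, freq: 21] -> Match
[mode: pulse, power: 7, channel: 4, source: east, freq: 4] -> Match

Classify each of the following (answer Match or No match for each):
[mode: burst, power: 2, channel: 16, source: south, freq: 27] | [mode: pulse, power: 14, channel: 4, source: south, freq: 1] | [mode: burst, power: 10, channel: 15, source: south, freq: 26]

No match, Match, No match

A rule that fits every label: mode is pulse AND freq ≤ 21 — true of each 'Match' example, false of each 'No match' one.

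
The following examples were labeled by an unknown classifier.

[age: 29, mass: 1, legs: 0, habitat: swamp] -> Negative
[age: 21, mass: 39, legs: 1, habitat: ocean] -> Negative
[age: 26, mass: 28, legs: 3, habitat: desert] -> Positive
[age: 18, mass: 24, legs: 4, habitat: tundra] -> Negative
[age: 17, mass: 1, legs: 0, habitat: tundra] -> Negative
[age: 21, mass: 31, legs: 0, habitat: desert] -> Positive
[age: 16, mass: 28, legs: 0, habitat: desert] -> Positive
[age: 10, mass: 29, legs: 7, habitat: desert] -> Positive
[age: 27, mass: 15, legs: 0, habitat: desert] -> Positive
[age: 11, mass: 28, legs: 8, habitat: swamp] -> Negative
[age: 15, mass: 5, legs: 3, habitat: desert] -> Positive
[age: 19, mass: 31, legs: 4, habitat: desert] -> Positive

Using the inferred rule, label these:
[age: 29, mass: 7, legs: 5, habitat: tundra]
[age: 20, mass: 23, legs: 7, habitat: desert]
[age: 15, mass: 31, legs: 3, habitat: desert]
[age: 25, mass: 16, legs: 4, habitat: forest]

Negative, Positive, Positive, Negative

The common property of the 'Positive' items is: habitat is desert. No 'Negative' item has it.
[age: 29, mass: 7, legs: 5, habitat: tundra]: habitat is tundra, does not fit → Negative.
[age: 20, mass: 23, legs: 7, habitat: desert]: habitat is desert, checks out → Positive.
[age: 15, mass: 31, legs: 3, habitat: desert]: habitat is desert, checks out → Positive.
[age: 25, mass: 16, legs: 4, habitat: forest]: habitat is forest, does not fit → Negative.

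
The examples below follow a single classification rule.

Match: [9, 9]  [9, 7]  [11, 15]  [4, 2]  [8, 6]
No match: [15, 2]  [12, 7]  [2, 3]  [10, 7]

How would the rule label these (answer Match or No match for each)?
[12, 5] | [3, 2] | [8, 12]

No match, No match, Match

'Match' ⟺ sum is even.
[12, 5]: 12+5 = 17, doesn't match → No match. [3, 2]: 3+2 = 5, doesn't match → No match. [8, 12]: 8+12 = 20, meets the rule → Match.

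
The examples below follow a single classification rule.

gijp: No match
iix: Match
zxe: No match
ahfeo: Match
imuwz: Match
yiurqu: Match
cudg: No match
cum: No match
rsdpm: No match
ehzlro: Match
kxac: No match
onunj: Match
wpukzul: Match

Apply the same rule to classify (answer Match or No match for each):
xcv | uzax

No match, Match

A rule that fits every label: has ≥ 2 vowels — true of each 'Match' example, false of each 'No match' one.
xcv — 0 vowels, hence No match.
uzax — 2 vowels, hence Match.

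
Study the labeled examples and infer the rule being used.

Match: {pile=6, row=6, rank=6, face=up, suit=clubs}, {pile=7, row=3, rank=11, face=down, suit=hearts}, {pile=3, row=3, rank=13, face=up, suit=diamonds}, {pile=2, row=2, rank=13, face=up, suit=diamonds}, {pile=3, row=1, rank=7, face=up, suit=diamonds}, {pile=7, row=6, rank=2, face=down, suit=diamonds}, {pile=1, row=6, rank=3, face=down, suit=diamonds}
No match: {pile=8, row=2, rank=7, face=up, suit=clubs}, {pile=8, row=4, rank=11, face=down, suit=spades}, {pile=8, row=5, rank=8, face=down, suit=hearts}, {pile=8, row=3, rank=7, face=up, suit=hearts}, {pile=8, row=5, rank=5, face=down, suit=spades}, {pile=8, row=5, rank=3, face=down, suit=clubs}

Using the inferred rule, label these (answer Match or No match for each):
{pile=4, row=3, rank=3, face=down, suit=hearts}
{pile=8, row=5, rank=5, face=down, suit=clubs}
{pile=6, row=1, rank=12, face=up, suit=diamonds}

Match, No match, Match

The common property of the 'Match' items is: pile ≤ 7. No 'No match' item has it.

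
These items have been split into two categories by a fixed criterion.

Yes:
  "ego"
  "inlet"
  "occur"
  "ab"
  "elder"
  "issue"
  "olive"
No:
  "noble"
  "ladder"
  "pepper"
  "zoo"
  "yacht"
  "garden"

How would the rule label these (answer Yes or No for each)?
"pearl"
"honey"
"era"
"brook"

Every 'Yes' example satisfies: starts with a vowel. None of the 'No' examples do.

No, No, Yes, No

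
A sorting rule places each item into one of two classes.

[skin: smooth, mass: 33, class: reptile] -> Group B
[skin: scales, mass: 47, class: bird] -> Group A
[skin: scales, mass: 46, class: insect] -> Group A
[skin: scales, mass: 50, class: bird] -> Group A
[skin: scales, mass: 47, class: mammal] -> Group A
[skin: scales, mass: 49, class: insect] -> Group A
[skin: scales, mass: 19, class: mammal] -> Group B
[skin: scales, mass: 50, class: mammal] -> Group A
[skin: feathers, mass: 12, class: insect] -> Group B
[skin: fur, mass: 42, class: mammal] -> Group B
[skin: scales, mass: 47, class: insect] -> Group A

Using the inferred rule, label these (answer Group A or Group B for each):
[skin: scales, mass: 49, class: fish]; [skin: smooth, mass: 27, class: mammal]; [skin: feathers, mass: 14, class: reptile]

Group A, Group B, Group B

The classifier is using: mass ≥ 46.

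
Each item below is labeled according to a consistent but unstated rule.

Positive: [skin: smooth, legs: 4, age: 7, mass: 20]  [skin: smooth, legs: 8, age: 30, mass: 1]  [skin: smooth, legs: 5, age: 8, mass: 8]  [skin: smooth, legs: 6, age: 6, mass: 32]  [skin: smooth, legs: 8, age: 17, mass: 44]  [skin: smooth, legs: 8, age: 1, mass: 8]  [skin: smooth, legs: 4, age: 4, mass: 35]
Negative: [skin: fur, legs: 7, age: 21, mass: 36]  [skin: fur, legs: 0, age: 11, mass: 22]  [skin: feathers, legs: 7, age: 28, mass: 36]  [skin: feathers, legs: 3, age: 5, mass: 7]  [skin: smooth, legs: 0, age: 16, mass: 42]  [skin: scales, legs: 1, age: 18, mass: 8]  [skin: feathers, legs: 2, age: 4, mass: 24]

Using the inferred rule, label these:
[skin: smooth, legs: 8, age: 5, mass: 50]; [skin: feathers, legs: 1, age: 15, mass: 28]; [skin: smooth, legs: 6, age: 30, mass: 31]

A rule that fits every label: skin is smooth AND legs ≥ 1 — true of each 'Positive' example, false of each 'Negative' one.
[skin: smooth, legs: 8, age: 5, mass: 50]: skin is smooth, legs = 8, matches → Positive.
[skin: feathers, legs: 1, age: 15, mass: 28]: skin is feathers, legs = 1, doesn't match → Negative.
[skin: smooth, legs: 6, age: 30, mass: 31]: skin is smooth, legs = 6, matches → Positive.

Positive, Negative, Positive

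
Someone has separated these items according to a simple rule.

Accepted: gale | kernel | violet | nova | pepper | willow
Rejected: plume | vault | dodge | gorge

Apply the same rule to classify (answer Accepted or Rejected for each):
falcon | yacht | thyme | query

Accepted, Rejected, Rejected, Rejected

The simplest hypothesis consistent with all the labels is: even length.
Accepted: falcon, since length 6. Rejected: yacht, since length 5. Rejected: thyme, since length 5. Rejected: query, since length 5.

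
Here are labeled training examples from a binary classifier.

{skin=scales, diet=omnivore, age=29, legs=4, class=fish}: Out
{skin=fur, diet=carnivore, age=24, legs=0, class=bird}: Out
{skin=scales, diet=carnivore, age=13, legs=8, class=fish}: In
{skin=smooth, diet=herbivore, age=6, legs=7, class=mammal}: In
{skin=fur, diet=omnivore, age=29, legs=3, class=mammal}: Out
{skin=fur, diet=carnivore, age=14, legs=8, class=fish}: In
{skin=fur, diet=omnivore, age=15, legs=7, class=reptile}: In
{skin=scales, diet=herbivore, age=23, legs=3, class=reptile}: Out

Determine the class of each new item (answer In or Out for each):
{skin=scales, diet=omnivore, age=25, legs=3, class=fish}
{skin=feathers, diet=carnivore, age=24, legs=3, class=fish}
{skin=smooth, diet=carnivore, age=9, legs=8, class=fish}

Out, Out, In

All 'In' examples share one property — age ≤ 15 — and every 'Out' example lacks it.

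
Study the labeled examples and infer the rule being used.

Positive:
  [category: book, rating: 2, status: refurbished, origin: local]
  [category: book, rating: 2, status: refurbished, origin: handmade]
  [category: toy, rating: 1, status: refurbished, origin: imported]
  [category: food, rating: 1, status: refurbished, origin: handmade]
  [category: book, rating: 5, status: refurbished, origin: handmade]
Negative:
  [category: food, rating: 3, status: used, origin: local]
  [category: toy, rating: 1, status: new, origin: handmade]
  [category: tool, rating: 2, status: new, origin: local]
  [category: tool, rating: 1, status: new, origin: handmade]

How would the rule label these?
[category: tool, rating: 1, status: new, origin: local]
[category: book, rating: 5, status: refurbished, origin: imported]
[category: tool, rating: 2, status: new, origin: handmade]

The classifier is using: status is refurbished.

Negative, Positive, Negative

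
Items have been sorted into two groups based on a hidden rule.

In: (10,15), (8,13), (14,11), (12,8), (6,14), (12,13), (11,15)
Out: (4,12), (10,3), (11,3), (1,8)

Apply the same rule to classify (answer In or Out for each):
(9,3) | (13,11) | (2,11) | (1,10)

Out, In, Out, Out

The distinguishing property — sum ≥ 20 — holds for all the 'In' cases and none of the 'Out' cases.
Out: (9,3), since 9+3 = 12. In: (13,11), since 13+11 = 24. Out: (2,11), since 2+11 = 13. Out: (1,10), since 1+10 = 11.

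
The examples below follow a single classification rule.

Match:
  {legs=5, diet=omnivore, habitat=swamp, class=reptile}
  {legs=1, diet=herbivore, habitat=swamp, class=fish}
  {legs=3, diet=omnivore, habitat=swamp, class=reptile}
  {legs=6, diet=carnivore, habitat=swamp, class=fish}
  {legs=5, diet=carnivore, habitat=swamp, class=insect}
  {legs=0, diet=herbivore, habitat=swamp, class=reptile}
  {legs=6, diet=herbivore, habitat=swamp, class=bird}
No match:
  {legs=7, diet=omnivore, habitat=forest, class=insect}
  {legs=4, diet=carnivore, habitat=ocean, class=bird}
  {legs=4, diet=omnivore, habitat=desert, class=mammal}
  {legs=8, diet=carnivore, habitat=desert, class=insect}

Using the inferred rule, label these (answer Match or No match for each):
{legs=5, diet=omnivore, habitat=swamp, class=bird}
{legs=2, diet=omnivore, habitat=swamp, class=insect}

Match, Match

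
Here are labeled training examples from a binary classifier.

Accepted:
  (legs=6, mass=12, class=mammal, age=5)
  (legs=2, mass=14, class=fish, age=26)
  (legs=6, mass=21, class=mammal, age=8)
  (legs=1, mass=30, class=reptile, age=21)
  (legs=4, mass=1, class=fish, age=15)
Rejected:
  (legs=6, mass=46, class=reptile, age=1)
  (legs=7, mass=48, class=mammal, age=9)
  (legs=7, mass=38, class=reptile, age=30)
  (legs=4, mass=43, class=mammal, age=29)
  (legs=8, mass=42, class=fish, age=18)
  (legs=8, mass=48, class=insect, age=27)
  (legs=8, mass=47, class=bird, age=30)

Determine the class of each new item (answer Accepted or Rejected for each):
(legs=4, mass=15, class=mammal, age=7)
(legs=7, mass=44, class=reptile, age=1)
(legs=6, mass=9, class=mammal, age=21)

Accepted, Rejected, Accepted

'Accepted' ⟺ mass ≤ 30.
Accepted: (legs=4, mass=15, class=mammal, age=7), since mass = 15. Rejected: (legs=7, mass=44, class=reptile, age=1), since mass = 44. Accepted: (legs=6, mass=9, class=mammal, age=21), since mass = 9.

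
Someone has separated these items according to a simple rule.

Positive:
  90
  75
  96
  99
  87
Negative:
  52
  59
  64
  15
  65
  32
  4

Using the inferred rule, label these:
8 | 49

Negative, Negative

One predicate separates the groups cleanly: at least 75.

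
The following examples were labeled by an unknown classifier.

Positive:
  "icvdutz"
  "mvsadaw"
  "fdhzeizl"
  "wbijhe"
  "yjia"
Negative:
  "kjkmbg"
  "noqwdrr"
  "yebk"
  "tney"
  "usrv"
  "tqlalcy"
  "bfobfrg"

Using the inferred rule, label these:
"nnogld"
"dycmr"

The distinguishing property — has ≥ 2 vowels — holds for all the 'Positive' cases and none of the 'Negative' cases.
"nnogld": 1 vowel, does not fit → Negative.
"dycmr": 0 vowels, does not fit → Negative.

Negative, Negative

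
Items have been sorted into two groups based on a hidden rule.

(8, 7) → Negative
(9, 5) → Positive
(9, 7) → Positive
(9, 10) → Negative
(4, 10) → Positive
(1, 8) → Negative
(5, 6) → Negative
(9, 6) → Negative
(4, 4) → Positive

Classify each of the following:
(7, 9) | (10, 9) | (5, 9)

Positive, Negative, Positive

Looking at the examples, the only property every 'Positive' case has and every 'Negative' case lacks is: sum is even.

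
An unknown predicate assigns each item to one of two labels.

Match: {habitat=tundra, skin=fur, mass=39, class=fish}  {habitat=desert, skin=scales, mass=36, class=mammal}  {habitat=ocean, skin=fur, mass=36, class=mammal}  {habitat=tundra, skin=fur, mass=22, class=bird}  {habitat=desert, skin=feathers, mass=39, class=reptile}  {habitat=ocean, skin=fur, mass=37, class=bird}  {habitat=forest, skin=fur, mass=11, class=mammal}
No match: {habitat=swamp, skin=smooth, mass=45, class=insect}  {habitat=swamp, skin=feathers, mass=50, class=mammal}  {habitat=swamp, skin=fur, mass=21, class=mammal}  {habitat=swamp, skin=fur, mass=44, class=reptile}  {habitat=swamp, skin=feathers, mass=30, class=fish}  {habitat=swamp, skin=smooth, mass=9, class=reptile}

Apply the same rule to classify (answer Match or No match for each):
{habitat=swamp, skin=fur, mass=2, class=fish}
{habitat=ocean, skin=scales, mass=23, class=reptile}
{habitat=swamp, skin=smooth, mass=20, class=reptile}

Checking candidate rules against both groups, what survives is: habitat is not swamp.
{habitat=swamp, skin=fur, mass=2, class=fish}: No match (habitat is swamp).
{habitat=ocean, skin=scales, mass=23, class=reptile}: Match (habitat is ocean).
{habitat=swamp, skin=smooth, mass=20, class=reptile}: No match (habitat is swamp).

No match, Match, No match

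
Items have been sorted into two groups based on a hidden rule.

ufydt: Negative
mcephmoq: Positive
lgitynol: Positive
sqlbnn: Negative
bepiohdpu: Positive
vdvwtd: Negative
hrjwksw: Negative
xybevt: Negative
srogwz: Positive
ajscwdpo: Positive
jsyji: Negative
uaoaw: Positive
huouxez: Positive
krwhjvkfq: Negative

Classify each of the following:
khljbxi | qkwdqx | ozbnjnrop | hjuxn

Negative, Negative, Positive, Negative

The classifier is using: contains 'o'.
khljbxi — no 'o', hence Negative.
qkwdqx — no 'o', hence Negative.
ozbnjnrop — has 'o', hence Positive.
hjuxn — no 'o', hence Negative.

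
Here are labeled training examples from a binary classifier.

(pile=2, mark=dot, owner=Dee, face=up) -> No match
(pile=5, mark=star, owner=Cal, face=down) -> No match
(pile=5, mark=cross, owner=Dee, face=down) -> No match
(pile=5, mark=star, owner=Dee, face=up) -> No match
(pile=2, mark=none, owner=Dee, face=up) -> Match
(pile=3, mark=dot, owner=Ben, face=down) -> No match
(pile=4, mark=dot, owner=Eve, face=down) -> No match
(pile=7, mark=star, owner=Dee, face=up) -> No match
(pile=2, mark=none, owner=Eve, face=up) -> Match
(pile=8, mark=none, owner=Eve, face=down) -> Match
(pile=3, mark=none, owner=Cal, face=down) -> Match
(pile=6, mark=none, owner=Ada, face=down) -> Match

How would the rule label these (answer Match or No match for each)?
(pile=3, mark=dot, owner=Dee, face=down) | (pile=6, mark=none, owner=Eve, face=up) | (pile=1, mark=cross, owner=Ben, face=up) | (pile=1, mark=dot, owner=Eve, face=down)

One predicate separates the groups cleanly: mark is none.
(pile=3, mark=dot, owner=Dee, face=down) → mark is dot → No match.
(pile=6, mark=none, owner=Eve, face=up) → mark is none → Match.
(pile=1, mark=cross, owner=Ben, face=up) → mark is cross → No match.
(pile=1, mark=dot, owner=Eve, face=down) → mark is dot → No match.

No match, Match, No match, No match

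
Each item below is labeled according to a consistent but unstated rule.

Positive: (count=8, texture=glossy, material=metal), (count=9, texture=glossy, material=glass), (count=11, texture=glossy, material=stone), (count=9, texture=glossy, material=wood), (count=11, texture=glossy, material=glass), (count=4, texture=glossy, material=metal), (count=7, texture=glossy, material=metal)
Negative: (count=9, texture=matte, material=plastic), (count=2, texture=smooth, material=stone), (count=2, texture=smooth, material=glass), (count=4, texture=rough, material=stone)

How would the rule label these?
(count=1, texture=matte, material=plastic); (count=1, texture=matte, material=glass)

Negative, Negative

The classifier is using: texture is glossy.
(count=1, texture=matte, material=plastic): Negative (texture is matte). (count=1, texture=matte, material=glass): Negative (texture is matte).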